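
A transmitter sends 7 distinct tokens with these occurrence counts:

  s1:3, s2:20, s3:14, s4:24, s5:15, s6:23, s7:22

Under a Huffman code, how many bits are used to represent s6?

Build the tree from the bottom:
merge s1(3) and s3(14): 17
merge s5(15) and 17: 32
merge s2(20) and s7(22): 42
merge s6(23) and s4(24): 47
merge 32 and 42: 74
merge 47 and 74: 121
s6's leaf is at depth 2, giving a 2-bit codeword.

2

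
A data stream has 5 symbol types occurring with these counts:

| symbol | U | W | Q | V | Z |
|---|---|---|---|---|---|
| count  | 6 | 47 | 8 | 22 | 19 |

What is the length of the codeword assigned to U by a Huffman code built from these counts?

4

Build the tree from the bottom:
merge U(6) and Q(8): 14
merge 14 and Z(19): 33
merge V(22) and 33: 55
merge W(47) and 55: 102
U's leaf is at depth 4, giving a 4-bit codeword.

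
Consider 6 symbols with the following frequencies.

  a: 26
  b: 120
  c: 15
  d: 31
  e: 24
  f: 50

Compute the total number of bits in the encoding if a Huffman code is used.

Build the Huffman tree bottom-up:
merge c(15) and e(24): 39
merge a(26) and d(31): 57
merge 39 and f(50): 89
merge 57 and 89: 146
merge b(120) and 146: 266
The encoded length is the sum of every internal node's weight: 39 + 57 + 89 + 146 + 266 = 597 bits.

597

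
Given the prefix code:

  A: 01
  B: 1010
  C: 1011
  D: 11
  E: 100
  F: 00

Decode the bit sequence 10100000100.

Read left to right; each codeword is recognised as soon as it completes (prefix code):
  1010→B | 00→F | 00→F | 100→E
Decoded message: BFFE

BFFE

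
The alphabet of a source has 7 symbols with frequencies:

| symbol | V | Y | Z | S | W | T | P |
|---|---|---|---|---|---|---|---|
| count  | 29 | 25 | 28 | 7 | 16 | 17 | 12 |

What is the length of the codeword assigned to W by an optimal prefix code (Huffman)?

3

Repeatedly merge the two smallest:
merge S(7) and P(12): 19
merge W(16) and T(17): 33
merge 19 and Y(25): 44
merge Z(28) and V(29): 57
merge 33 and 44: 77
merge 57 and 77: 134
W sits 3 levels below the root, so its codeword is 3 bits.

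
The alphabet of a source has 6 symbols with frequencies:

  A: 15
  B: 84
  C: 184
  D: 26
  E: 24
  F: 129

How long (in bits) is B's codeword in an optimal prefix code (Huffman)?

3

Build the tree from the bottom:
combine A(15), E(24) → 39
combine D(26), 39 → 65
combine 65, B(84) → 149
combine F(129), 149 → 278
combine C(184), 278 → 462
B sits 3 levels below the root, so its codeword is 3 bits.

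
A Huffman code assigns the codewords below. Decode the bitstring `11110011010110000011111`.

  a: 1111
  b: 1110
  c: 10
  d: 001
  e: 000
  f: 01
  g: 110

Read left to right; each codeword is recognised as soon as it completes (prefix code):
  1111→a | 001→d | 10→c | 10→c | 110→g | 000→e | 01→f | 1111→a
Decoded message: adccgefa

adccgefa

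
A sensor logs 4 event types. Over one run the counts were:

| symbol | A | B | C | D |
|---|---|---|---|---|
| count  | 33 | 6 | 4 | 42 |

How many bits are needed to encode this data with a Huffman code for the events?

Build the Huffman tree bottom-up:
merge C(4) and B(6): 10
merge 10 and A(33): 43
merge D(42) and 43: 85
Each symbol's bit-cost is frequency × depth; summing gives 138 bits (equivalently 10 + 43 + 85).

138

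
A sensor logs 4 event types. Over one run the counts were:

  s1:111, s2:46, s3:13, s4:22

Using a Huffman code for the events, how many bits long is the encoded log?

308

Build the Huffman tree bottom-up:
merge s3(13) and s4(22): 35
merge 35 and s2(46): 81
merge 81 and s1(111): 192
The encoded length is the sum of every internal node's weight: 35 + 81 + 192 = 308 bits.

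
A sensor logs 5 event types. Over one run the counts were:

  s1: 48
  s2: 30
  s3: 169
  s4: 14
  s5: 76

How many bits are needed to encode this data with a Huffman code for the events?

Merge the two smallest weights repeatedly:
combine s4(14), s2(30) → 44
combine 44, s1(48) → 92
combine s5(76), 92 → 168
combine 168, s3(169) → 337
Each symbol's bit-cost is frequency × depth; summing gives 641 bits (equivalently 44 + 92 + 168 + 337).

641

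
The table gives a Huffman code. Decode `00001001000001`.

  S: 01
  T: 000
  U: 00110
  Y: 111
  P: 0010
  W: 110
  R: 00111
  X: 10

TSPTS

Read left to right; each codeword is recognised as soon as it completes (prefix code):
  000→T | 01→S | 0010→P | 000→T | 01→S
Decoded message: TSPTS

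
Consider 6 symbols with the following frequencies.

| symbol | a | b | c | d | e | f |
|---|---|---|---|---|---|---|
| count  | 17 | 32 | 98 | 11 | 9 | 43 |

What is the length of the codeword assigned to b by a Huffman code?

3

Build the tree from the bottom:
merge e(9) and d(11): 20
merge a(17) and 20: 37
merge b(32) and 37: 69
merge f(43) and 69: 112
merge c(98) and 112: 210
b's leaf is at depth 3, giving a 3-bit codeword.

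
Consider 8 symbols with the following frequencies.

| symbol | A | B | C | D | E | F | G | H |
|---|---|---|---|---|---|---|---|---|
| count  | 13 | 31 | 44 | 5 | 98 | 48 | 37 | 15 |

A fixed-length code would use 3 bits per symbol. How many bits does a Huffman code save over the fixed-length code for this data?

95

Fixed-length: 3 bits × 291 symbols = 873 bits.
Huffman merges:
D(5) + A(13) → 18
H(15) + 18 → 33
B(31) + 33 → 64
G(37) + C(44) → 81
F(48) + 64 → 112
81 + E(98) → 179
112 + 179 → 291
Huffman total = 18 + 33 + 64 + 81 + 112 + 179 + 291 = 778 bits.
Saving = 873 − 778 = 95 bits.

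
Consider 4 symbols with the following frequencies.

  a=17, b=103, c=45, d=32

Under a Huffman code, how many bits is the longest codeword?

Merge the two lowest-weight nodes at each step:
a(17) + d(32) → 49
c(45) + 49 → 94
94 + b(103) → 197
The rarest symbols sit at the bottom; the longest codeword is 3 bits.

3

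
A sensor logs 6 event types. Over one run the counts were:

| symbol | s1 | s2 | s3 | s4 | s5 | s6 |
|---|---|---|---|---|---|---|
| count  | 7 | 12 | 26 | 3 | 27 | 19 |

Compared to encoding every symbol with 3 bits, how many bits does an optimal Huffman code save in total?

62

Fixed-length: 3 bits × 94 symbols = 282 bits.
Huffman merges:
combine s4(3), s1(7) → 10
combine 10, s2(12) → 22
combine s6(19), 22 → 41
combine s3(26), s5(27) → 53
combine 41, 53 → 94
Huffman total = 10 + 22 + 41 + 53 + 94 = 220 bits.
Saving = 282 − 220 = 62 bits.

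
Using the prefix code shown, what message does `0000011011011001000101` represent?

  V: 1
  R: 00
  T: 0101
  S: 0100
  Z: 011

RRZZZRVRT

Read left to right; each codeword is recognised as soon as it completes (prefix code):
  00→R | 00→R | 011→Z | 011→Z | 011→Z | 00→R | 1→V | 00→R | 0101→T
Decoded message: RRZZZRVRT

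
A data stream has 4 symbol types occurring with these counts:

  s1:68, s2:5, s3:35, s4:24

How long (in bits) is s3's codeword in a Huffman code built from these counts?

2

Huffman merges, smallest pair first:
s2(5) + s4(24) → 29
29 + s3(35) → 64
64 + s1(68) → 132
The subtree containing s3 is merged 2 times, so code length = 2.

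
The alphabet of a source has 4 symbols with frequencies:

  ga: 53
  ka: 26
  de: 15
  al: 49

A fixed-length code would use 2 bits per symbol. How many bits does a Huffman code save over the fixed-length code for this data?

Fixed-length: 2 bits × 143 symbols = 286 bits.
Huffman merges:
merge de(15) and ka(26): 41
merge 41 and al(49): 90
merge ga(53) and 90: 143
Huffman total = 41 + 90 + 143 = 274 bits.
Saving = 286 − 274 = 12 bits.

12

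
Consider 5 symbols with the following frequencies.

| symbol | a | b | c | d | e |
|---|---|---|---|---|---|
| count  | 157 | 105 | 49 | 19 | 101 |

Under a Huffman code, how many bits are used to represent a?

Build the tree from the bottom:
combine d(19), c(49) → 68
combine 68, e(101) → 169
combine b(105), a(157) → 262
combine 169, 262 → 431
a's leaf is at depth 2, giving a 2-bit codeword.

2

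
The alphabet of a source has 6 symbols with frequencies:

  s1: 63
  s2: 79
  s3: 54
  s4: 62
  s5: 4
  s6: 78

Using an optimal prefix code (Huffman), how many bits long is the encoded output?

Build the Huffman tree bottom-up:
combine s5(4), s3(54) → 58
combine 58, s4(62) → 120
combine s1(63), s6(78) → 141
combine s2(79), 120 → 199
combine 141, 199 → 340
The encoded length is the sum of every internal node's weight: 58 + 120 + 141 + 199 + 340 = 858 bits.

858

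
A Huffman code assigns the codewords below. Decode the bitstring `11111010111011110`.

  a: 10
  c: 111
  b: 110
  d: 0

Read left to right; each codeword is recognised as soon as it completes (prefix code):
  111→c | 110→b | 10→a | 111→c | 0→d | 111→c | 10→a
Decoded message: cbacdca

cbacdca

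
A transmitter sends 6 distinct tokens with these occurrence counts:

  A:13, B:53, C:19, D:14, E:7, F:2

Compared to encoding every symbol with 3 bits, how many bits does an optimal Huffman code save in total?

Fixed-length: 3 bits × 108 symbols = 324 bits.
Huffman merges:
merge F(2) and E(7): 9
merge 9 and A(13): 22
merge D(14) and C(19): 33
merge 22 and 33: 55
merge B(53) and 55: 108
Huffman total = 9 + 22 + 33 + 55 + 108 = 227 bits.
Saving = 324 − 227 = 97 bits.

97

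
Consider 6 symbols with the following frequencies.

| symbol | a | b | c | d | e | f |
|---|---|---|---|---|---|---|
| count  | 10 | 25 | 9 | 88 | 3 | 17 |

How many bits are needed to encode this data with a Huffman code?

Merge the two smallest weights repeatedly:
e(3) + c(9) → 12
a(10) + 12 → 22
f(17) + 22 → 39
b(25) + 39 → 64
64 + d(88) → 152
The encoded length is the sum of every internal node's weight: 12 + 22 + 39 + 64 + 152 = 289 bits.

289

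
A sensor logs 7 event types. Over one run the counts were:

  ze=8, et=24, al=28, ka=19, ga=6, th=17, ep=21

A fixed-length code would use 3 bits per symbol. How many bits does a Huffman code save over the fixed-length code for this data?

38

Fixed-length: 3 bits × 123 symbols = 369 bits.
Huffman merges:
ga(6) + ze(8) → 14
14 + th(17) → 31
ka(19) + ep(21) → 40
et(24) + al(28) → 52
31 + 40 → 71
52 + 71 → 123
Huffman total = 14 + 31 + 40 + 52 + 71 + 123 = 331 bits.
Saving = 369 − 331 = 38 bits.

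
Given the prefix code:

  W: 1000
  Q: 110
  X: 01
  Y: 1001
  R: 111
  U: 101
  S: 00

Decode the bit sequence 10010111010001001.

Read left to right; each codeword is recognised as soon as it completes (prefix code):
  1001→Y | 01→X | 110→Q | 1000→W | 1001→Y
Decoded message: YXQWY

YXQWY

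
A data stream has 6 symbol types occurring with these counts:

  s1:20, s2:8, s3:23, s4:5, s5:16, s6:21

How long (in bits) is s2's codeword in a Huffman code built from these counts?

Huffman merges, smallest pair first:
merge s4(5) and s2(8): 13
merge 13 and s5(16): 29
merge s1(20) and s6(21): 41
merge s3(23) and 29: 52
merge 41 and 52: 93
s2's leaf is at depth 4, giving a 4-bit codeword.

4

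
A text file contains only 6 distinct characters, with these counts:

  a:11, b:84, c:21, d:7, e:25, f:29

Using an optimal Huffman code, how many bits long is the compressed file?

Merge the two smallest weights repeatedly:
merge d(7) and a(11): 18
merge 18 and c(21): 39
merge e(25) and f(29): 54
merge 39 and 54: 93
merge b(84) and 93: 177
Total encoded bits = sum of merged weights = 18 + 39 + 54 + 93 + 177 = 381.

381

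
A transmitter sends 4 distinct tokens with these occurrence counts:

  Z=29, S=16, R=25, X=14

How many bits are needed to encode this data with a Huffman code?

Build the Huffman tree bottom-up:
merge X(14) and S(16): 30
merge R(25) and Z(29): 54
merge 30 and 54: 84
Total encoded bits = sum of merged weights = 30 + 54 + 84 = 168.

168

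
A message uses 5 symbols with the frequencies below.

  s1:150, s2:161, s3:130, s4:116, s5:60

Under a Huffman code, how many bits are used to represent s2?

Build the tree from the bottom:
s5(60) + s4(116) → 176
s3(130) + s1(150) → 280
s2(161) + 176 → 337
280 + 337 → 617
s2 sits 2 levels below the root, so its codeword is 2 bits.

2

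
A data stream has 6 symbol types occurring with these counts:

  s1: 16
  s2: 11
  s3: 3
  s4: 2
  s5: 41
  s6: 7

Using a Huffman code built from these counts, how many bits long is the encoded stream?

Build the Huffman tree bottom-up:
combine s4(2), s3(3) → 5
combine 5, s6(7) → 12
combine s2(11), 12 → 23
combine s1(16), 23 → 39
combine 39, s5(41) → 80
Each symbol's bit-cost is frequency × depth; summing gives 159 bits (equivalently 5 + 12 + 23 + 39 + 80).

159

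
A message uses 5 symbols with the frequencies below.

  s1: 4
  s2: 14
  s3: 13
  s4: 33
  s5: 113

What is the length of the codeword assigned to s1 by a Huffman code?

4

Build the tree from the bottom:
combine s1(4), s3(13) → 17
combine s2(14), 17 → 31
combine 31, s4(33) → 64
combine 64, s5(113) → 177
The subtree containing s1 is merged 4 times, so code length = 4.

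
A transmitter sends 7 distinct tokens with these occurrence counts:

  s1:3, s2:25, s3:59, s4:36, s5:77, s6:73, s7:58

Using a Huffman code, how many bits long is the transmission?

871

Merge the two smallest weights repeatedly:
combine s1(3), s2(25) → 28
combine 28, s4(36) → 64
combine s7(58), s3(59) → 117
combine 64, s6(73) → 137
combine s5(77), 117 → 194
combine 137, 194 → 331
The encoded length is the sum of every internal node's weight: 28 + 64 + 117 + 137 + 194 + 331 = 871 bits.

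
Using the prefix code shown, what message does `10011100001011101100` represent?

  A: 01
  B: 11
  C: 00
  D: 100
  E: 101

Read left to right; each codeword is recognised as soon as it completes (prefix code):
  100→D | 11→B | 100→D | 00→C | 101→E | 11→B | 01→A | 100→D
Decoded message: DBDCEBAD

DBDCEBAD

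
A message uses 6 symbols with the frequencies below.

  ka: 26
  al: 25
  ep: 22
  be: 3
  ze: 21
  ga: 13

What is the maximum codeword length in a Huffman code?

4

Merge the two lowest-weight nodes at each step:
be(3) + ga(13) → 16
16 + ze(21) → 37
ep(22) + al(25) → 47
ka(26) + 37 → 63
47 + 63 → 110
The rarest symbols sit at the bottom; the longest codeword is 4 bits.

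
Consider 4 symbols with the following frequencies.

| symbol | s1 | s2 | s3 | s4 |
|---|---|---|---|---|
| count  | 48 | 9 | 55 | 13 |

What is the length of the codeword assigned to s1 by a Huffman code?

Huffman merges, smallest pair first:
s2(9) + s4(13) → 22
22 + s1(48) → 70
s3(55) + 70 → 125
The subtree containing s1 is merged 2 times, so code length = 2.

2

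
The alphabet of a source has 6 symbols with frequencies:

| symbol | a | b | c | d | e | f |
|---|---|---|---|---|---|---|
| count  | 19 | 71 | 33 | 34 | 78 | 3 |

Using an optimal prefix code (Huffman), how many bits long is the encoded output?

553

Merge the two smallest weights repeatedly:
f(3) + a(19) → 22
22 + c(33) → 55
d(34) + 55 → 89
b(71) + e(78) → 149
89 + 149 → 238
The encoded length is the sum of every internal node's weight: 22 + 55 + 89 + 149 + 238 = 553 bits.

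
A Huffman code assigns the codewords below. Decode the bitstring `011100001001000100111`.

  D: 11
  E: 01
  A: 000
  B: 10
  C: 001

EDAECABED

Read left to right; each codeword is recognised as soon as it completes (prefix code):
  01→E | 11→D | 000→A | 01→E | 001→C | 000→A | 10→B | 01→E | 11→D
Decoded message: EDAECABED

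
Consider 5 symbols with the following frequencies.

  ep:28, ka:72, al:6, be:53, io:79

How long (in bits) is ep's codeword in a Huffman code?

3

Repeatedly merge the two smallest:
combine al(6), ep(28) → 34
combine 34, be(53) → 87
combine ka(72), io(79) → 151
combine 87, 151 → 238
ep sits 3 levels below the root, so its codeword is 3 bits.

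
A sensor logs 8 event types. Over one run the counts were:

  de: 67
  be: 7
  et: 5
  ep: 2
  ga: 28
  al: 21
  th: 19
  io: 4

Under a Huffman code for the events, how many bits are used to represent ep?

6

Repeatedly merge the two smallest:
combine ep(2), io(4) → 6
combine et(5), 6 → 11
combine be(7), 11 → 18
combine 18, th(19) → 37
combine al(21), ga(28) → 49
combine 37, 49 → 86
combine de(67), 86 → 153
The subtree containing ep is merged 6 times, so code length = 6.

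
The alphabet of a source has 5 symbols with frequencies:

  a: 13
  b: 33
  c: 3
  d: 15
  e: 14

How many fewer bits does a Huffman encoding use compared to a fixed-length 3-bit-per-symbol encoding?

Fixed-length: 3 bits × 78 symbols = 234 bits.
Huffman merges:
merge c(3) and a(13): 16
merge e(14) and d(15): 29
merge 16 and 29: 45
merge b(33) and 45: 78
Huffman total = 16 + 29 + 45 + 78 = 168 bits.
Saving = 234 − 168 = 66 bits.

66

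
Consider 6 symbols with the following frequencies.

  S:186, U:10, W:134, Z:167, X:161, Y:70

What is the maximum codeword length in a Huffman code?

Merge the two lowest-weight nodes at each step:
combine U(10), Y(70) → 80
combine 80, W(134) → 214
combine X(161), Z(167) → 328
combine S(186), 214 → 400
combine 328, 400 → 728
The first pair merged (U, Y) ends up deepest, at depth 4.

4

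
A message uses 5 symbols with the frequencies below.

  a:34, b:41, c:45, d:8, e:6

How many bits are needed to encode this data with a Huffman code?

Build the Huffman tree bottom-up:
combine e(6), d(8) → 14
combine 14, a(34) → 48
combine b(41), c(45) → 86
combine 48, 86 → 134
Total encoded bits = sum of merged weights = 14 + 48 + 86 + 134 = 282.

282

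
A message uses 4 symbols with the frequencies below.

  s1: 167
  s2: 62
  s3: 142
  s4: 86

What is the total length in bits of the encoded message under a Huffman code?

Greedily combine the two least-frequent nodes:
merge s2(62) and s4(86): 148
merge s3(142) and 148: 290
merge s1(167) and 290: 457
Each symbol's bit-cost is frequency × depth; summing gives 895 bits (equivalently 148 + 290 + 457).

895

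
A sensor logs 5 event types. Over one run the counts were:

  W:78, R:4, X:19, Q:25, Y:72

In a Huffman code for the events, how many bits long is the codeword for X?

Build the tree from the bottom:
merge R(4) and X(19): 23
merge 23 and Q(25): 48
merge 48 and Y(72): 120
merge W(78) and 120: 198
The subtree containing X is merged 4 times, so code length = 4.

4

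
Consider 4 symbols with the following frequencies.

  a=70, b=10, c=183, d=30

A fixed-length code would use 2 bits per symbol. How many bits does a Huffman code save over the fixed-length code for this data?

143

Fixed-length: 2 bits × 293 symbols = 586 bits.
Huffman merges:
combine b(10), d(30) → 40
combine 40, a(70) → 110
combine 110, c(183) → 293
Huffman total = 40 + 110 + 293 = 443 bits.
Saving = 586 − 443 = 143 bits.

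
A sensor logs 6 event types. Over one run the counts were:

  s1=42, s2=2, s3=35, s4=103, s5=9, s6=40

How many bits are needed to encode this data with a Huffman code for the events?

498

Build the Huffman tree bottom-up:
combine s2(2), s5(9) → 11
combine 11, s3(35) → 46
combine s6(40), s1(42) → 82
combine 46, 82 → 128
combine s4(103), 128 → 231
The encoded length is the sum of every internal node's weight: 11 + 46 + 82 + 128 + 231 = 498 bits.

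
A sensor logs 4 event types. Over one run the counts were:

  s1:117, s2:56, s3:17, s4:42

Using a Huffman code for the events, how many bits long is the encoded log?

Greedily combine the two least-frequent nodes:
s3(17) + s4(42) → 59
s2(56) + 59 → 115
115 + s1(117) → 232
Each symbol's bit-cost is frequency × depth; summing gives 406 bits (equivalently 59 + 115 + 232).

406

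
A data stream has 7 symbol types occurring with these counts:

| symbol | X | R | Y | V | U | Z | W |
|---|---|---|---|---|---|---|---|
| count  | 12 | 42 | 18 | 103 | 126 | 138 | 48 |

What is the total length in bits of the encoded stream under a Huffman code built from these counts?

Greedily combine the two least-frequent nodes:
combine X(12), Y(18) → 30
combine 30, R(42) → 72
combine W(48), 72 → 120
combine V(103), 120 → 223
combine U(126), Z(138) → 264
combine 223, 264 → 487
The encoded length is the sum of every internal node's weight: 30 + 72 + 120 + 223 + 264 + 487 = 1196 bits.

1196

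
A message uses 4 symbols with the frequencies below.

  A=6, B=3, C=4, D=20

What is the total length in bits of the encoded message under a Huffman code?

Greedily combine the two least-frequent nodes:
merge B(3) and C(4): 7
merge A(6) and 7: 13
merge 13 and D(20): 33
The encoded length is the sum of every internal node's weight: 7 + 13 + 33 = 53 bits.

53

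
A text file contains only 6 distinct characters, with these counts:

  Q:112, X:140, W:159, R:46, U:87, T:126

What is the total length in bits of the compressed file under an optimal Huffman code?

Build the Huffman tree bottom-up:
R(46) + U(87) → 133
Q(112) + T(126) → 238
133 + X(140) → 273
W(159) + 238 → 397
273 + 397 → 670
The encoded length is the sum of every internal node's weight: 133 + 238 + 273 + 397 + 670 = 1711 bits.

1711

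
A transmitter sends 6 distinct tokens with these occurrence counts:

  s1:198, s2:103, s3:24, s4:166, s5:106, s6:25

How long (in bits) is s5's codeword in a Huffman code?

2

Build the tree from the bottom:
combine s3(24), s6(25) → 49
combine 49, s2(103) → 152
combine s5(106), 152 → 258
combine s4(166), s1(198) → 364
combine 258, 364 → 622
s5's leaf is at depth 2, giving a 2-bit codeword.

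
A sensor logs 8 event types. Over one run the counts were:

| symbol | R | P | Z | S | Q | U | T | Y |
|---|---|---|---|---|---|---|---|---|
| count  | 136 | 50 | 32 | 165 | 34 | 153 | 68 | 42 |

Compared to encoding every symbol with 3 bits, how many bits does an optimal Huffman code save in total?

Fixed-length: 3 bits × 680 symbols = 2040 bits.
Huffman merges:
merge Z(32) and Q(34): 66
merge Y(42) and P(50): 92
merge 66 and T(68): 134
merge 92 and 134: 226
merge R(136) and U(153): 289
merge S(165) and 226: 391
merge 289 and 391: 680
Huffman total = 66 + 92 + 134 + 226 + 289 + 391 + 680 = 1878 bits.
Saving = 2040 − 1878 = 162 bits.

162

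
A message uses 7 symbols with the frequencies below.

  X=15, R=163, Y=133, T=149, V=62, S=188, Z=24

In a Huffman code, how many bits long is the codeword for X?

Repeatedly merge the two smallest:
merge X(15) and Z(24): 39
merge 39 and V(62): 101
merge 101 and Y(133): 234
merge T(149) and R(163): 312
merge S(188) and 234: 422
merge 312 and 422: 734
X's leaf is at depth 5, giving a 5-bit codeword.

5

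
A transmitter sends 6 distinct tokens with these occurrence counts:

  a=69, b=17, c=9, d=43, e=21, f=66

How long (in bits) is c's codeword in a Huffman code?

Build the tree from the bottom:
combine c(9), b(17) → 26
combine e(21), 26 → 47
combine d(43), 47 → 90
combine f(66), a(69) → 135
combine 90, 135 → 225
c sits 4 levels below the root, so its codeword is 4 bits.

4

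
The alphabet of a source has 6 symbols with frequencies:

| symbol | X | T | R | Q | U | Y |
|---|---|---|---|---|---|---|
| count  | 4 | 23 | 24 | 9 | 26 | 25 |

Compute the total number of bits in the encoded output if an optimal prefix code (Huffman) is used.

271

Merge the two smallest weights repeatedly:
X(4) + Q(9) → 13
13 + T(23) → 36
R(24) + Y(25) → 49
U(26) + 36 → 62
49 + 62 → 111
The encoded length is the sum of every internal node's weight: 13 + 36 + 49 + 62 + 111 = 271 bits.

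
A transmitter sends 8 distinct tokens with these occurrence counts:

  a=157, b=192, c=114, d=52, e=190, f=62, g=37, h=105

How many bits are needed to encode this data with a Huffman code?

2585

Build the Huffman tree bottom-up:
merge g(37) and d(52): 89
merge f(62) and 89: 151
merge h(105) and c(114): 219
merge 151 and a(157): 308
merge e(190) and b(192): 382
merge 219 and 308: 527
merge 382 and 527: 909
Each symbol's bit-cost is frequency × depth; summing gives 2585 bits (equivalently 89 + 151 + 219 + 308 + 382 + 527 + 909).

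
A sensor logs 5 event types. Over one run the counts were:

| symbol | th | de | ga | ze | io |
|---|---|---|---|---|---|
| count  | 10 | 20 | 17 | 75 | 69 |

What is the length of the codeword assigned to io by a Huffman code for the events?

2

Huffman merges, smallest pair first:
merge th(10) and ga(17): 27
merge de(20) and 27: 47
merge 47 and io(69): 116
merge ze(75) and 116: 191
io's leaf is at depth 2, giving a 2-bit codeword.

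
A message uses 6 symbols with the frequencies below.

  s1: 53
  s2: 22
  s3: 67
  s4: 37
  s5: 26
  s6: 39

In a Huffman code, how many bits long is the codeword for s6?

3

Repeatedly merge the two smallest:
s2(22) + s5(26) → 48
s4(37) + s6(39) → 76
48 + s1(53) → 101
s3(67) + 76 → 143
101 + 143 → 244
The subtree containing s6 is merged 3 times, so code length = 3.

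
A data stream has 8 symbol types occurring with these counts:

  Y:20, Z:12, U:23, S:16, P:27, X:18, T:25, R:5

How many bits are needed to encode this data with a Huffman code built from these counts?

Greedily combine the two least-frequent nodes:
R(5) + Z(12) → 17
S(16) + 17 → 33
X(18) + Y(20) → 38
U(23) + T(25) → 48
P(27) + 33 → 60
38 + 48 → 86
60 + 86 → 146
Each symbol's bit-cost is frequency × depth; summing gives 428 bits (equivalently 17 + 33 + 38 + 48 + 60 + 86 + 146).

428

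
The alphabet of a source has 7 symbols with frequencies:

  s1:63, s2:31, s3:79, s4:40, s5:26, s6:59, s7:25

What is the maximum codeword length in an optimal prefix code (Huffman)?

Merge the two lowest-weight nodes at each step:
s7(25) + s5(26) → 51
s2(31) + s4(40) → 71
51 + s6(59) → 110
s1(63) + 71 → 134
s3(79) + 110 → 189
134 + 189 → 323
The rarest symbols sit at the bottom; the longest codeword is 4 bits.

4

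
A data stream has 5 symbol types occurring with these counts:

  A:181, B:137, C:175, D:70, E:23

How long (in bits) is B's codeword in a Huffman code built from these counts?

2

Repeatedly merge the two smallest:
combine E(23), D(70) → 93
combine 93, B(137) → 230
combine C(175), A(181) → 356
combine 230, 356 → 586
B sits 2 levels below the root, so its codeword is 2 bits.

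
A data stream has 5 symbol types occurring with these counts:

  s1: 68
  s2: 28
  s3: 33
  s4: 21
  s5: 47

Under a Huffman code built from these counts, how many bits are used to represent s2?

Repeatedly merge the two smallest:
combine s4(21), s2(28) → 49
combine s3(33), s5(47) → 80
combine 49, s1(68) → 117
combine 80, 117 → 197
s2's leaf is at depth 3, giving a 3-bit codeword.

3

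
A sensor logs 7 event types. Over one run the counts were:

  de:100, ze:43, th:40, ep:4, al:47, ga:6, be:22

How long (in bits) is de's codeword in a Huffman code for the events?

1

Huffman merges, smallest pair first:
ep(4) + ga(6) → 10
10 + be(22) → 32
32 + th(40) → 72
ze(43) + al(47) → 90
72 + 90 → 162
de(100) + 162 → 262
de sits one level below the root: a 1-bit codeword.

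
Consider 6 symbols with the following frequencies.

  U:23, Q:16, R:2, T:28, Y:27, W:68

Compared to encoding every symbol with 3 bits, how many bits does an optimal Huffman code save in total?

118

Fixed-length: 3 bits × 164 symbols = 492 bits.
Huffman merges:
merge R(2) and Q(16): 18
merge 18 and U(23): 41
merge Y(27) and T(28): 55
merge 41 and 55: 96
merge W(68) and 96: 164
Huffman total = 18 + 41 + 55 + 96 + 164 = 374 bits.
Saving = 492 − 374 = 118 bits.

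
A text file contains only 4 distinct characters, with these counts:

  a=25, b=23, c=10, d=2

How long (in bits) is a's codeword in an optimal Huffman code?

1

Huffman merges, smallest pair first:
merge d(2) and c(10): 12
merge 12 and b(23): 35
merge a(25) and 35: 60
a is merged only at the final step, so code length = 1.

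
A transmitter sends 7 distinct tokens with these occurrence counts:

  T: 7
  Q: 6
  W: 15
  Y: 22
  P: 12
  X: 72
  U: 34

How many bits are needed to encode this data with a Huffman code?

398

Build the Huffman tree bottom-up:
combine Q(6), T(7) → 13
combine P(12), 13 → 25
combine W(15), Y(22) → 37
combine 25, U(34) → 59
combine 37, 59 → 96
combine X(72), 96 → 168
Total encoded bits = sum of merged weights = 13 + 25 + 37 + 59 + 96 + 168 = 398.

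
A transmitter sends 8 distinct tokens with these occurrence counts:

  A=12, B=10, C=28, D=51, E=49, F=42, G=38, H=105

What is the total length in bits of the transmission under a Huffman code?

Greedily combine the two least-frequent nodes:
B(10) + A(12) → 22
22 + C(28) → 50
G(38) + F(42) → 80
E(49) + 50 → 99
D(51) + 80 → 131
99 + H(105) → 204
131 + 204 → 335
Total encoded bits = sum of merged weights = 22 + 50 + 80 + 99 + 131 + 204 + 335 = 921.

921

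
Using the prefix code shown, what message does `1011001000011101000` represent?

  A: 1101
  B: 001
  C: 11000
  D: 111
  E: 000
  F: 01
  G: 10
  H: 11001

GHEFAE

Read left to right; each codeword is recognised as soon as it completes (prefix code):
  10→G | 11001→H | 000→E | 01→F | 1101→A | 000→E
Decoded message: GHEFAE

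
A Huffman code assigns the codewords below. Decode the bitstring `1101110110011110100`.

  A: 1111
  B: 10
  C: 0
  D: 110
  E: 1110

DEDCACBC

Read left to right; each codeword is recognised as soon as it completes (prefix code):
  110→D | 1110→E | 110→D | 0→C | 1111→A | 0→C | 10→B | 0→C
Decoded message: DEDCACBC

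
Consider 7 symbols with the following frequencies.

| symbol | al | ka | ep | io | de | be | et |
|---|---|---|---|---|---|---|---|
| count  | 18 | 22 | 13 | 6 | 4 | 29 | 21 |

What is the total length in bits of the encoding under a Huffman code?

298

Build the Huffman tree bottom-up:
merge de(4) and io(6): 10
merge 10 and ep(13): 23
merge al(18) and et(21): 39
merge ka(22) and 23: 45
merge be(29) and 39: 68
merge 45 and 68: 113
The encoded length is the sum of every internal node's weight: 10 + 23 + 39 + 45 + 68 + 113 = 298 bits.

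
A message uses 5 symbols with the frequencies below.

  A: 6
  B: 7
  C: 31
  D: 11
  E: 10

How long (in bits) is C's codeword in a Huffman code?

1

Repeatedly merge the two smallest:
A(6) + B(7) → 13
E(10) + D(11) → 21
13 + 21 → 34
C(31) + 34 → 65
C sits one level below the root: a 1-bit codeword.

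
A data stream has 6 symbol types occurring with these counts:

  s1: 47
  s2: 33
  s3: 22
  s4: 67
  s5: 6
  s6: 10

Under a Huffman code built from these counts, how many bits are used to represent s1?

Build the tree from the bottom:
s5(6) + s6(10) → 16
16 + s3(22) → 38
s2(33) + 38 → 71
s1(47) + s4(67) → 114
71 + 114 → 185
The subtree containing s1 is merged 2 times, so code length = 2.

2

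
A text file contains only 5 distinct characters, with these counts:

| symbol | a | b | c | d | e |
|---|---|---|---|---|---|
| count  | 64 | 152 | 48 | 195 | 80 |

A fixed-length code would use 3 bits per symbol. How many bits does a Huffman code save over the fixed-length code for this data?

Fixed-length: 3 bits × 539 symbols = 1617 bits.
Huffman merges:
c(48) + a(64) → 112
e(80) + 112 → 192
b(152) + 192 → 344
d(195) + 344 → 539
Huffman total = 112 + 192 + 344 + 539 = 1187 bits.
Saving = 1617 − 1187 = 430 bits.

430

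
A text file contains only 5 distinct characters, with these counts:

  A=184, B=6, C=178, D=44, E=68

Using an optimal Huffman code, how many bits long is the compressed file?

Greedily combine the two least-frequent nodes:
merge B(6) and D(44): 50
merge 50 and E(68): 118
merge 118 and C(178): 296
merge A(184) and 296: 480
Total encoded bits = sum of merged weights = 50 + 118 + 296 + 480 = 944.

944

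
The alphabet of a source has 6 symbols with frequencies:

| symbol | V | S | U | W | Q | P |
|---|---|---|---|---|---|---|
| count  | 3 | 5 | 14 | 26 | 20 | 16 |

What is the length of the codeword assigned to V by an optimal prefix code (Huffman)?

4

Build the tree from the bottom:
combine V(3), S(5) → 8
combine 8, U(14) → 22
combine P(16), Q(20) → 36
combine 22, W(26) → 48
combine 36, 48 → 84
The subtree containing V is merged 4 times, so code length = 4.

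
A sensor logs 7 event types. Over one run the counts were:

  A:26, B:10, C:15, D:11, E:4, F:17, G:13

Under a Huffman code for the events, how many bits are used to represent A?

Build the tree from the bottom:
combine E(4), B(10) → 14
combine D(11), G(13) → 24
combine 14, C(15) → 29
combine F(17), 24 → 41
combine A(26), 29 → 55
combine 41, 55 → 96
A's leaf is at depth 2, giving a 2-bit codeword.

2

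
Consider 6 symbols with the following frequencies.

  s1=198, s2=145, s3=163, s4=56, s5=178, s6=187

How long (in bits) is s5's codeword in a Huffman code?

Repeatedly merge the two smallest:
merge s4(56) and s2(145): 201
merge s3(163) and s5(178): 341
merge s6(187) and s1(198): 385
merge 201 and 341: 542
merge 385 and 542: 927
s5's leaf is at depth 3, giving a 3-bit codeword.

3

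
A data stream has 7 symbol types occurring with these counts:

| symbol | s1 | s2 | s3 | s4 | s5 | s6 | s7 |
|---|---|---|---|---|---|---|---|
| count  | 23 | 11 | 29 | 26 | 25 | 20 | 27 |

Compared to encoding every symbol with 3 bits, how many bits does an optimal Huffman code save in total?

29

Fixed-length: 3 bits × 161 symbols = 483 bits.
Huffman merges:
s2(11) + s6(20) → 31
s1(23) + s5(25) → 48
s4(26) + s7(27) → 53
s3(29) + 31 → 60
48 + 53 → 101
60 + 101 → 161
Huffman total = 31 + 48 + 53 + 60 + 101 + 161 = 454 bits.
Saving = 483 − 454 = 29 bits.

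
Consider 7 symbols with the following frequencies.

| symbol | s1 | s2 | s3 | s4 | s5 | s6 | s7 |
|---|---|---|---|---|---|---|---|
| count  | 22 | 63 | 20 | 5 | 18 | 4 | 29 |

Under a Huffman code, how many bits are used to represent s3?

Repeatedly merge the two smallest:
merge s6(4) and s4(5): 9
merge 9 and s5(18): 27
merge s3(20) and s1(22): 42
merge 27 and s7(29): 56
merge 42 and 56: 98
merge s2(63) and 98: 161
s3's leaf is at depth 3, giving a 3-bit codeword.

3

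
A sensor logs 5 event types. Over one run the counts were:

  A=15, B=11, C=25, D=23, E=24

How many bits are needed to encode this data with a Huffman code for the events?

Greedily combine the two least-frequent nodes:
merge B(11) and A(15): 26
merge D(23) and E(24): 47
merge C(25) and 26: 51
merge 47 and 51: 98
Each symbol's bit-cost is frequency × depth; summing gives 222 bits (equivalently 26 + 47 + 51 + 98).

222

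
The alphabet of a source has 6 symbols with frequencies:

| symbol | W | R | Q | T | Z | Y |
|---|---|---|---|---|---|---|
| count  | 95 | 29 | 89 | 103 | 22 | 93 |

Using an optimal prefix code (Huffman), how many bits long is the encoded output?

1053

Greedily combine the two least-frequent nodes:
combine Z(22), R(29) → 51
combine 51, Q(89) → 140
combine Y(93), W(95) → 188
combine T(103), 140 → 243
combine 188, 243 → 431
The encoded length is the sum of every internal node's weight: 51 + 140 + 188 + 243 + 431 = 1053 bits.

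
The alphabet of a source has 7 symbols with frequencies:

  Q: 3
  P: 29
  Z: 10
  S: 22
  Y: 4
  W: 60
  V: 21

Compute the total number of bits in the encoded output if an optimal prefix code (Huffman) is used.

Merge the two smallest weights repeatedly:
Q(3) + Y(4) → 7
7 + Z(10) → 17
17 + V(21) → 38
S(22) + P(29) → 51
38 + 51 → 89
W(60) + 89 → 149
Each symbol's bit-cost is frequency × depth; summing gives 351 bits (equivalently 7 + 17 + 38 + 51 + 89 + 149).

351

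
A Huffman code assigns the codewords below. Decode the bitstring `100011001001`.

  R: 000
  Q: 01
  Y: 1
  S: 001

Read left to right; each codeword is recognised as soon as it completes (prefix code):
  1→Y | 000→R | 1→Y | 1→Y | 001→S | 001→S
Decoded message: YRYYSS

YRYYSS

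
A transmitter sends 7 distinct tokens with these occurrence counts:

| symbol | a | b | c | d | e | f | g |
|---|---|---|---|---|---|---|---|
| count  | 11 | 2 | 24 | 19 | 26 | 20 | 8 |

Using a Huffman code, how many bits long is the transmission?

Merge the two smallest weights repeatedly:
merge b(2) and g(8): 10
merge 10 and a(11): 21
merge d(19) and f(20): 39
merge 21 and c(24): 45
merge e(26) and 39: 65
merge 45 and 65: 110
Total encoded bits = sum of merged weights = 10 + 21 + 39 + 45 + 65 + 110 = 290.

290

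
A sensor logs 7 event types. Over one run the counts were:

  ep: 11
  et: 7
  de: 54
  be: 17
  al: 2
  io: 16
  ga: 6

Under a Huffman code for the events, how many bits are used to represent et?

Repeatedly merge the two smallest:
combine al(2), ga(6) → 8
combine et(7), 8 → 15
combine ep(11), 15 → 26
combine io(16), be(17) → 33
combine 26, 33 → 59
combine de(54), 59 → 113
et sits 4 levels below the root, so its codeword is 4 bits.

4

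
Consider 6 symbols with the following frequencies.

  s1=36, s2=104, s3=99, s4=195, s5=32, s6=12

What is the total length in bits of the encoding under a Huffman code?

1064

Merge the two smallest weights repeatedly:
merge s6(12) and s5(32): 44
merge s1(36) and 44: 80
merge 80 and s3(99): 179
merge s2(104) and 179: 283
merge s4(195) and 283: 478
The encoded length is the sum of every internal node's weight: 44 + 80 + 179 + 283 + 478 = 1064 bits.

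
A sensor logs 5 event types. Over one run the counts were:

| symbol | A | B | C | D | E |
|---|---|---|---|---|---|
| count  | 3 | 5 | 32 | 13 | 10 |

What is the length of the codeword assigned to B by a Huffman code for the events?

Build the tree from the bottom:
merge A(3) and B(5): 8
merge 8 and E(10): 18
merge D(13) and 18: 31
merge 31 and C(32): 63
B's leaf is at depth 4, giving a 4-bit codeword.

4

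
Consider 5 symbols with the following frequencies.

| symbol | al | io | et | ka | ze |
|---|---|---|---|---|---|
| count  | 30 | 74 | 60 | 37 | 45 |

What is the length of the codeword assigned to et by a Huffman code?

2

Huffman merges, smallest pair first:
al(30) + ka(37) → 67
ze(45) + et(60) → 105
67 + io(74) → 141
105 + 141 → 246
et's leaf is at depth 2, giving a 2-bit codeword.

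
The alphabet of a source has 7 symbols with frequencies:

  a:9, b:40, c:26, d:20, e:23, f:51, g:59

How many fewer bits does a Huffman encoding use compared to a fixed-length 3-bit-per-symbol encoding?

Fixed-length: 3 bits × 228 symbols = 684 bits.
Huffman merges:
a(9) + d(20) → 29
e(23) + c(26) → 49
29 + b(40) → 69
49 + f(51) → 100
g(59) + 69 → 128
100 + 128 → 228
Huffman total = 29 + 49 + 69 + 100 + 128 + 228 = 603 bits.
Saving = 684 − 603 = 81 bits.

81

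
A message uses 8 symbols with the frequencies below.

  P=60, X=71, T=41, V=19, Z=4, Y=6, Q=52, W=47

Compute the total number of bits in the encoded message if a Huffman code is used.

Build the Huffman tree bottom-up:
merge Z(4) and Y(6): 10
merge 10 and V(19): 29
merge 29 and T(41): 70
merge W(47) and Q(52): 99
merge P(60) and 70: 130
merge X(71) and 99: 170
merge 130 and 170: 300
Total encoded bits = sum of merged weights = 10 + 29 + 70 + 99 + 130 + 170 + 300 = 808.

808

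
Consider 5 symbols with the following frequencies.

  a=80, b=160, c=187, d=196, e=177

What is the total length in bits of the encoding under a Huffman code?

1840

Greedily combine the two least-frequent nodes:
a(80) + b(160) → 240
e(177) + c(187) → 364
d(196) + 240 → 436
364 + 436 → 800
Each symbol's bit-cost is frequency × depth; summing gives 1840 bits (equivalently 240 + 364 + 436 + 800).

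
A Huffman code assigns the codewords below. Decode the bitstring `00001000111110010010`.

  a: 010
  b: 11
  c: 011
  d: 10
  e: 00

Read left to right; each codeword is recognised as soon as it completes (prefix code):
  00→e | 00→e | 10→d | 00→e | 11→b | 11→b | 10→d | 010→a | 010→a
Decoded message: eedebbdaa

eedebbdaa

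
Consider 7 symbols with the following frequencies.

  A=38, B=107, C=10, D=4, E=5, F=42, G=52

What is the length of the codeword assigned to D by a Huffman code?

5

Huffman merges, smallest pair first:
merge D(4) and E(5): 9
merge 9 and C(10): 19
merge 19 and A(38): 57
merge F(42) and G(52): 94
merge 57 and 94: 151
merge B(107) and 151: 258
D sits 5 levels below the root, so its codeword is 5 bits.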